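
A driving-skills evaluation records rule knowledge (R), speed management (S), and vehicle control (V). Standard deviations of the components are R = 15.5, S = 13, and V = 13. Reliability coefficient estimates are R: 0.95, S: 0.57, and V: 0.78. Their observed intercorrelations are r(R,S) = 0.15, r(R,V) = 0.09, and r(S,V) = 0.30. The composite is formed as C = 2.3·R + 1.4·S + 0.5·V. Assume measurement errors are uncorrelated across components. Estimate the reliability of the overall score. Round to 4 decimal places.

Var(C) = 2.3²·15.5² + 1.4²·13² + 0.5²·13² + 2·[3.22·15.5·13·0.15 + 1.15·15.5·13·0.09 + 0.7·13·13·0.30] = 1644.41 + 307.339 = 1951.75.
Because errors are independent across components, Cov(Tᵢ,Tⱼ) = Cov(Xᵢ,Xⱼ); the off-diagonal part of the true-score variance is the same as above.
True-score variance = [2.3²·15.5²·0.95 + 1.4²·13²·0.57 + 0.5²·13²·0.78] + 307.339 = 1429.14 + 307.339 = 1736.48.
Reliability = 1736.48 / 1951.75 = 0.8897.

0.8897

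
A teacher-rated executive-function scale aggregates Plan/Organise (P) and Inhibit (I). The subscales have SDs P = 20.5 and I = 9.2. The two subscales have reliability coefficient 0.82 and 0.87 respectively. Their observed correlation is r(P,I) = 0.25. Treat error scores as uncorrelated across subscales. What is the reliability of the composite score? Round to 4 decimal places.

Var(P+I) = 20.5² + 9.2² + 2·[20.5·9.2·0.25] = 504.89 + 94.3 = 599.19.
Because errors are independent across components, Cov(Tᵢ,Tⱼ) = Cov(Xᵢ,Xⱼ); the off-diagonal part of the true-score variance is the same as above.
True-score variance = [20.5²·0.82 + 9.2²·0.87] + 94.3 = 418.242 + 94.3 = 512.542.
Reliability = 512.542 / 599.19 = 0.8554.

0.8554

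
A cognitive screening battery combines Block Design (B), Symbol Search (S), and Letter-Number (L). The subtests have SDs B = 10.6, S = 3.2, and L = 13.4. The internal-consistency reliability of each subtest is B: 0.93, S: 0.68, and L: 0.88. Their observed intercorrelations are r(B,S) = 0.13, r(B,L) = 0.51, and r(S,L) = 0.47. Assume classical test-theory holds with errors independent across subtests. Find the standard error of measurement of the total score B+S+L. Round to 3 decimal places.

5.717

Var(total) = 302.16 + 194.007 = 496.167.
True-score variance = 269.471 + 194.007 = 463.478, so reliability = 0.9341.
Error variance = 496.167 − 463.478 = 32.6892; SEM = √32.6892 = 5.717.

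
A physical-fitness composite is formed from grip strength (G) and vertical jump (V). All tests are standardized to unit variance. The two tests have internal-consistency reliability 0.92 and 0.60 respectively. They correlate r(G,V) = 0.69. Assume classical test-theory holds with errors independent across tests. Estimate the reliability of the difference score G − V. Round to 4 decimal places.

Var(G−V) = 1 + 1 − 2·0.69 = 2 − 1.38 = 0.62.
Because errors are independent across components, Cov(Tᵢ,Tⱼ) = Cov(Xᵢ,Xⱼ); the off-diagonal part of the true-score variance is the same as above.
True-score variance = [0.92 + 0.60] − 1.38 = 1.52 − 1.38 = 0.14.
Reliability = 0.14 / 0.62 = 0.2258.

0.2258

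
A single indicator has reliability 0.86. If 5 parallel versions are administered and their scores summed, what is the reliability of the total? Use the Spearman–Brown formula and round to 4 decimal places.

ρ_k = kρ / (1 + (k−1)ρ) = 5·0.86 / (1 + 4·0.86) = 4.300 / 4.440 = 0.9685.

0.9685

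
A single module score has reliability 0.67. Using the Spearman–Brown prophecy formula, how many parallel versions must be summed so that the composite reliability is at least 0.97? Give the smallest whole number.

k ≥ ρ*(1−ρ₁)/(ρ₁(1−ρ*)) = 0.97·0.33 / (0.67·0.03) = 15.925.
Smallest integer k = 16.

16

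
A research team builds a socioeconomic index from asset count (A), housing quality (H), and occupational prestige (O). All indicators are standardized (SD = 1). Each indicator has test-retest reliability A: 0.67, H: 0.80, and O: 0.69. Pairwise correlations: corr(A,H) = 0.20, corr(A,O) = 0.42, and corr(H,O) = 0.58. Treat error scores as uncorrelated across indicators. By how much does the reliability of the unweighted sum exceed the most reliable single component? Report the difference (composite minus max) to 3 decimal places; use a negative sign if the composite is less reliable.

Var(sum) = 3 + 2.4 = 5.4; true-score variance = 2.16 + 2.4 = 4.56; composite reliability = 0.8444.
Max component reliability = 0.8000.
Difference = 0.8444 − 0.8000 = 0.044.

0.044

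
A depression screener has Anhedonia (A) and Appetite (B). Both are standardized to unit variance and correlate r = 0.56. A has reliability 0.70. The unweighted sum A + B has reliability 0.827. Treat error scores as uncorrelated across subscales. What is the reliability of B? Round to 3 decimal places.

0.760

Var(A+B) = 2 + 2·0.56 = 3.120.
True-score variance = ρ_A + ρ_B + 2·0.56, so 0.827 = (0.70 + ρ_B + 1.12) / 3.120.
ρ_B = 0.827·3.120 − 0.70 − 1.12 = 0.760.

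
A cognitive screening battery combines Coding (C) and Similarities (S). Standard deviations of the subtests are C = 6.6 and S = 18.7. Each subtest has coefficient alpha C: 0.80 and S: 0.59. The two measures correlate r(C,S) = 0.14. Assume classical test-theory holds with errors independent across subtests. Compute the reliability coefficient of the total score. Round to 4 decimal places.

0.6445

Var(C+S) = 6.6² + 18.7² + 2·[6.6·18.7·0.14] = 393.25 + 34.5576 = 427.808.
With uncorrelated errors the cross-covariances are all true-score covariance, so they carry over unchanged; only the diagonal terms shrink to ρᵢσᵢ².
True-score variance = [6.6²·0.80 + 18.7²·0.59] + 34.5576 = 241.165 + 34.5576 = 275.723.
Reliability = 275.723 / 427.808 = 0.6445.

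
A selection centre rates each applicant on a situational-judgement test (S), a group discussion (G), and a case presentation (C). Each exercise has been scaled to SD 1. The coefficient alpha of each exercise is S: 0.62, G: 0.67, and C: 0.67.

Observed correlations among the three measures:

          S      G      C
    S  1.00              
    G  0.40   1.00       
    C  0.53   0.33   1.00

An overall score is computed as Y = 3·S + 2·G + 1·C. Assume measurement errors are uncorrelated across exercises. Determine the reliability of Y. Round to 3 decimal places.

Var(Y) = 3² + 2² + 1 + 2·[6·0.40 + 3·0.53 + 2·0.33] = 14 + 9.3 = 23.3.
Because errors are independent across components, Cov(Tᵢ,Tⱼ) = Cov(Xᵢ,Xⱼ); the off-diagonal part of the true-score variance is the same as above.
True-score variance = [3²·0.62 + 2²·0.67 + 0.67] + 9.3 = 8.93 + 9.3 = 18.23.
Reliability = 18.23 / 23.3 = 0.782.

0.782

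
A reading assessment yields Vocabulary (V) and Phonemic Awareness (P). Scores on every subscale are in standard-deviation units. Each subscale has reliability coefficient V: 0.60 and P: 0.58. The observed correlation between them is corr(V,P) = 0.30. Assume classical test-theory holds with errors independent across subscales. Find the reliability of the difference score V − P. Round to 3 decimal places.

Var(V−P) = 1 + 1 − 2·0.30 = 2 − 0.6 = 1.4.
With uncorrelated errors the cross-covariances are all true-score covariance, so they carry over unchanged; only the diagonal terms shrink to ρᵢσᵢ².
True-score variance = [0.60 + 0.58] − 0.6 = 1.18 − 0.6 = 0.58.
Reliability = 0.58 / 1.4 = 0.414.

0.414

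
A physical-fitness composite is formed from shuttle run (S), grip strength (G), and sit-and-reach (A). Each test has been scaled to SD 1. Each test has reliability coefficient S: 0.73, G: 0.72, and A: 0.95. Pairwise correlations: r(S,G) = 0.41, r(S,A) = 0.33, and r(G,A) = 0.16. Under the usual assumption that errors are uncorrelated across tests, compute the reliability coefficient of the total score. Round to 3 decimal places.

Var(S+G+A) = 3 + 2·[0.41 + 0.33 + 0.16] = 3 + 1.8 = 4.8.
Because errors are independent across components, Cov(Tᵢ,Tⱼ) = Cov(Xᵢ,Xⱼ); the off-diagonal part of the true-score variance is the same as above.
True-score variance = [0.73 + 0.72 + 0.95] + 1.8 = 2.4 + 1.8 = 4.2.
Reliability = 4.2 / 4.8 = 0.875.

0.875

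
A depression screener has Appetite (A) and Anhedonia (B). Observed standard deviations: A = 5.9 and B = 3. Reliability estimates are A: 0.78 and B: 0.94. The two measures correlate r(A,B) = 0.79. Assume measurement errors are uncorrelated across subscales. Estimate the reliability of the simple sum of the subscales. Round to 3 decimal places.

Var(A+B) = 5.9² + 3² + 2·[5.9·3·0.79] = 43.81 + 27.966 = 71.776.
With uncorrelated errors the cross-covariances are all true-score covariance, so they carry over unchanged; only the diagonal terms shrink to ρᵢσᵢ².
True-score variance = [5.9²·0.78 + 3²·0.94] + 27.966 = 35.6118 + 27.966 = 63.5778.
Reliability = 63.5778 / 71.776 = 0.886.

0.886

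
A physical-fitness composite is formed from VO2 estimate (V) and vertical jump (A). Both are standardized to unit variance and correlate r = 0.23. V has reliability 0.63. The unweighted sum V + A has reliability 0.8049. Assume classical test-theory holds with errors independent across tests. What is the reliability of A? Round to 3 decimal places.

0.890

Var(V+A) = 2 + 2·0.23 = 2.460.
True-score variance = ρ_V + ρ_A + 2·0.23, so 0.8049 = (0.63 + ρ_A + 0.46) / 2.460.
ρ_A = 0.8049·2.460 − 0.63 − 0.46 = 0.890.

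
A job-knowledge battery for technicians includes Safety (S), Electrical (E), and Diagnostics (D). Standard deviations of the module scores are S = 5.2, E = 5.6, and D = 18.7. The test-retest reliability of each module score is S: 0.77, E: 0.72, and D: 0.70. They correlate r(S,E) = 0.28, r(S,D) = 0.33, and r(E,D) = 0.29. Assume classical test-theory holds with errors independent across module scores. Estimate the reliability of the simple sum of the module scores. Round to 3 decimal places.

Var(S+E+D) = 5.2² + 5.6² + 18.7² + 2·[5.2·5.6·0.28 + 5.2·18.7·0.33 + 5.6·18.7·0.29] = 408.09 + 141.223 = 549.313.
Under uncorrelated errors the observed covariances equal the true-score covariances, so only the own-variance terms attenuate.
True-score variance = [5.2²·0.77 + 5.6²·0.72 + 18.7²·0.70] + 141.223 = 288.183 + 141.223 = 429.406.
Reliability = 429.406 / 549.313 = 0.782.

0.782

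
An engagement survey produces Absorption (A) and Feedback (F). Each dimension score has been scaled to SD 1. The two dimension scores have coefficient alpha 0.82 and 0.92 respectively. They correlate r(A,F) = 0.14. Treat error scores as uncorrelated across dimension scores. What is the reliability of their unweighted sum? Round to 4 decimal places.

Var(A+F) = 2 + 2·[0.14] = 2 + 0.28 = 2.28.
Under uncorrelated errors the observed covariances equal the true-score covariances, so only the own-variance terms attenuate.
True-score variance = [0.82 + 0.92] + 0.28 = 1.74 + 0.28 = 2.02.
Reliability = 2.02 / 2.28 = 0.8860.

0.8860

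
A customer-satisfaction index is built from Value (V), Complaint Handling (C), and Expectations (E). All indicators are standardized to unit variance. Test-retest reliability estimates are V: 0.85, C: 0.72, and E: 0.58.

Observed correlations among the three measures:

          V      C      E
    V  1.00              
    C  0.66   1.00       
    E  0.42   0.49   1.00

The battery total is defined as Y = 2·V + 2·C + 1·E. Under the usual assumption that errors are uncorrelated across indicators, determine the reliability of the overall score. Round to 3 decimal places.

0.881

Var(Y) = 2² + 2² + 1 + 2·[4·0.66 + 2·0.42 + 2·0.49] = 9 + 8.92 = 17.92.
With uncorrelated errors the cross-covariances are all true-score covariance, so they carry over unchanged; only the diagonal terms shrink to ρᵢσᵢ².
True-score variance = [2²·0.85 + 2²·0.72 + 0.58] + 8.92 = 6.86 + 8.92 = 15.78.
Reliability = 15.78 / 17.92 = 0.881.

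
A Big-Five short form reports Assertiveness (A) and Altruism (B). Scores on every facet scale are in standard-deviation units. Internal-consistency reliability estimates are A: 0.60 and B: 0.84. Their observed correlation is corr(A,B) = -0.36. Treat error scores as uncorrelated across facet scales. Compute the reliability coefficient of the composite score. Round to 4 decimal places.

0.5625

Var(A+B) = 2 + 2·[(-0.36)] = 2 − 0.72 = 1.28.
With uncorrelated errors the cross-covariances are all true-score covariance, so they carry over unchanged; only the diagonal terms shrink to ρᵢσᵢ².
True-score variance = [0.60 + 0.84] − 0.72 = 1.44 − 0.72 = 0.72.
Reliability = 0.72 / 1.28 = 0.5625.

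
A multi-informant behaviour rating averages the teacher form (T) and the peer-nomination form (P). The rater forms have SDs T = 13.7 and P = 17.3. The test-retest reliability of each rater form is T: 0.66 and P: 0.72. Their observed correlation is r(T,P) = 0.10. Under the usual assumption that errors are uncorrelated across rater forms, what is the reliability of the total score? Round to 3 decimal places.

0.724

Var(T+P) = 13.7² + 17.3² + 2·[13.7·17.3·0.10] = 486.98 + 47.402 = 534.382.
Under uncorrelated errors the observed covariances equal the true-score covariances, so only the own-variance terms attenuate.
True-score variance = [13.7²·0.66 + 17.3²·0.72] + 47.402 = 339.364 + 47.402 = 386.766.
Reliability = 386.766 / 534.382 = 0.724.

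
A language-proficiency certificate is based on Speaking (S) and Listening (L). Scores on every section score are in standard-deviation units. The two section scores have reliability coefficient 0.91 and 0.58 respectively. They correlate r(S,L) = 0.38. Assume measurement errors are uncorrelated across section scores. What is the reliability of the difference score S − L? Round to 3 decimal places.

0.589

Var(S−L) = 1 + 1 − 2·0.38 = 2 − 0.76 = 1.24.
Under uncorrelated errors the observed covariances equal the true-score covariances, so only the own-variance terms attenuate.
True-score variance = [0.91 + 0.58] − 0.76 = 1.49 − 0.76 = 0.73.
Reliability = 0.73 / 1.24 = 0.589.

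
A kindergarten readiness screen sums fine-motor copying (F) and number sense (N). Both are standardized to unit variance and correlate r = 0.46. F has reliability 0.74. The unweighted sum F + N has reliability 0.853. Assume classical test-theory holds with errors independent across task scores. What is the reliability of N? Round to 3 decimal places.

0.831

Var(F+N) = 2 + 2·0.46 = 2.920.
True-score variance = ρ_F + ρ_N + 2·0.46, so 0.853 = (0.74 + ρ_N + 0.92) / 2.920.
ρ_N = 0.853·2.920 − 0.74 − 0.92 = 0.831.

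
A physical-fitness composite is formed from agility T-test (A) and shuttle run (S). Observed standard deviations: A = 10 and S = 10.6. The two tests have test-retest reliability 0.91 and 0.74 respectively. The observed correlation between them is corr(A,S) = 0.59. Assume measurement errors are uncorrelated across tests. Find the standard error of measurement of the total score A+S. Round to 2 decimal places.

Var(total) = 212.36 + 125.08 = 337.44.
True-score variance = 174.146 + 125.08 = 299.226, so reliability = 0.8868.
Error variance = 337.44 − 299.226 = 38.2136; SEM = √38.2136 = 6.18.

6.18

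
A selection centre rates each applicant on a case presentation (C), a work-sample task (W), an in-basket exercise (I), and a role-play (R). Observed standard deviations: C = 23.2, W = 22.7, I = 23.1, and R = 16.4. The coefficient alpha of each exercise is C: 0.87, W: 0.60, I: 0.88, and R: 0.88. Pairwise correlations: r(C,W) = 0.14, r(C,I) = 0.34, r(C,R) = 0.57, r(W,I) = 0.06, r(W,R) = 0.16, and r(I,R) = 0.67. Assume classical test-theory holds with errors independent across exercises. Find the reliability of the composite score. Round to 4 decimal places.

Var(C+W+I+R) = 23.2² + 22.7² + 23.1² + 16.4² + 2·[23.2·22.7·0.14 + 23.2·23.1·0.34 + 23.2·16.4·0.57 + 22.7·23.1·0.06 + 22.7·16.4·0.16 + 23.1·16.4·0.67] = 1856.1 + 1635.33 = 3491.43.
Under uncorrelated errors the observed covariances equal the true-score covariances, so only the own-variance terms attenuate.
True-score variance = [23.2²·0.87 + 22.7²·0.60 + 23.1²·0.88 + 16.4²·0.88] + 1635.33 = 1483.7 + 1635.33 = 3119.04.
Reliability = 3119.04 / 3491.43 = 0.8933.

0.8933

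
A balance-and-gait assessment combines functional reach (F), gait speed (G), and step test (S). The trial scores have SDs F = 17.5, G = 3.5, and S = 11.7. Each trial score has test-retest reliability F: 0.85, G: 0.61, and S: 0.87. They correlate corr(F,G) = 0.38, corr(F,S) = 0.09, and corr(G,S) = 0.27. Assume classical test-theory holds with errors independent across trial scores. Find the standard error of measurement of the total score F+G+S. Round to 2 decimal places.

Var(total) = 455.39 + 105.518 = 560.908.
True-score variance = 386.879 + 105.518 = 492.397, so reliability = 0.8779.
Error variance = 560.908 − 492.397 = 68.5107; SEM = √68.5107 = 8.28.

8.28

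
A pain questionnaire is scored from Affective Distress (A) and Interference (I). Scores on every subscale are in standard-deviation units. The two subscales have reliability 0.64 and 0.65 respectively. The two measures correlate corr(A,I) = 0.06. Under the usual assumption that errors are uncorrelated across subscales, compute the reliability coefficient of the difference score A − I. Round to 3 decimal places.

Var(A−I) = 1 + 1 − 2·0.06 = 2 − 0.12 = 1.88.
Because errors are independent across components, Cov(Tᵢ,Tⱼ) = Cov(Xᵢ,Xⱼ); the off-diagonal part of the true-score variance is the same as above.
True-score variance = [0.64 + 0.65] − 0.12 = 1.29 − 0.12 = 1.17.
Reliability = 1.17 / 1.88 = 0.622.

0.622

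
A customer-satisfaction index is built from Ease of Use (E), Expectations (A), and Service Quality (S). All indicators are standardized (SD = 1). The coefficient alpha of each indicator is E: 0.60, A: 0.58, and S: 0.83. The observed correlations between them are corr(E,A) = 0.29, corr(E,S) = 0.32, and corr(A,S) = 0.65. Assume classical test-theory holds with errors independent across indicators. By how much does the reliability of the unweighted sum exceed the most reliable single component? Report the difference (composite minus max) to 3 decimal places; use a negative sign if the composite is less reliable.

Var(sum) = 3 + 2.52 = 5.52; true-score variance = 2.01 + 2.52 = 4.53; composite reliability = 0.8207.
Max component reliability = 0.8300.
Difference = 0.8207 − 0.8300 = -0.009.

-0.009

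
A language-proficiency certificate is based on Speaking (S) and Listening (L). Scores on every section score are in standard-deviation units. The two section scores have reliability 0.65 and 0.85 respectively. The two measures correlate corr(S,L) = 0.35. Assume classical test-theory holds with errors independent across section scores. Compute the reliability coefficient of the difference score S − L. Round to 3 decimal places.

Var(S−L) = 1 + 1 − 2·0.35 = 2 − 0.7 = 1.3.
With uncorrelated errors the cross-covariances are all true-score covariance, so they carry over unchanged; only the diagonal terms shrink to ρᵢσᵢ².
True-score variance = [0.65 + 0.85] − 0.7 = 1.5 − 0.7 = 0.8.
Reliability = 0.8 / 1.3 = 0.615.

0.615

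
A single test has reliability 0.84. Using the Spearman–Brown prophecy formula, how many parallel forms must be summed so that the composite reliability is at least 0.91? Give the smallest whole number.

k ≥ ρ*(1−ρ₁)/(ρ₁(1−ρ*)) = 0.91·0.16 / (0.84·0.09) = 1.926.
Smallest integer k = 2.

2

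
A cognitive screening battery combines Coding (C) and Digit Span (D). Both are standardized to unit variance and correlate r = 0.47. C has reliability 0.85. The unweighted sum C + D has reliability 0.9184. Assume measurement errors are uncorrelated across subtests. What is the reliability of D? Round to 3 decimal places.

0.910

Var(C+D) = 2 + 2·0.47 = 2.940.
True-score variance = ρ_C + ρ_D + 2·0.47, so 0.9184 = (0.85 + ρ_D + 0.94) / 2.940.
ρ_D = 0.9184·2.940 − 0.85 − 0.94 = 0.910.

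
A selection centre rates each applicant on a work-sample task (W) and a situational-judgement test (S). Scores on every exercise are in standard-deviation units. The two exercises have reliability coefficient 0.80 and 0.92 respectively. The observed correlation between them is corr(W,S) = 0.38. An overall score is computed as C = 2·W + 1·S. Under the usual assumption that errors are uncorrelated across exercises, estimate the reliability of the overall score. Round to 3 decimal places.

Var(C) = 2² + 1 + 2·[2·0.38] = 5 + 1.52 = 6.52.
With uncorrelated errors the cross-covariances are all true-score covariance, so they carry over unchanged; only the diagonal terms shrink to ρᵢσᵢ².
True-score variance = [2²·0.80 + 0.92] + 1.52 = 4.12 + 1.52 = 5.64.
Reliability = 5.64 / 6.52 = 0.865.

0.865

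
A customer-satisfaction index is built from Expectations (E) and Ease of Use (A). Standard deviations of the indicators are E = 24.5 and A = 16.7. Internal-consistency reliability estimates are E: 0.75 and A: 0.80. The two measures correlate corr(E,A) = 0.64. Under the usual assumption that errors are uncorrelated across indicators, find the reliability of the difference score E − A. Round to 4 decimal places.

Var(E−A) = 24.5² + 16.7² − 2·24.5·16.7·0.64 = 879.14 − 523.712 = 355.428.
Under uncorrelated errors the observed covariances equal the true-score covariances, so only the own-variance terms attenuate.
True-score variance = [24.5²·0.75 + 16.7²·0.80] − 523.712 = 673.299 − 523.712 = 149.587.
Reliability = 149.587 / 355.428 = 0.4209.

0.4209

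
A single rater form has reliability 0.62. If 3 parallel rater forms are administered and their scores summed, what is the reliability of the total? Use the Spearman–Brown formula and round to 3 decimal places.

ρ_k = kρ / (1 + (k−1)ρ) = 3·0.62 / (1 + 2·0.62) = 1.860 / 2.240 = 0.830.

0.830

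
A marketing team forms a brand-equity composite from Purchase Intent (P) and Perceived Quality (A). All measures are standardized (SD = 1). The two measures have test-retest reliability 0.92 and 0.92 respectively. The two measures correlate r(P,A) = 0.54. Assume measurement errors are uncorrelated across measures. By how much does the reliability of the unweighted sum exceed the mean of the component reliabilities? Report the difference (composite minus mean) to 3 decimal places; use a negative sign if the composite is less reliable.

0.028

Var(sum) = 2 + 1.08 = 3.08; true-score variance = 1.84 + 1.08 = 2.92; composite reliability = 0.9481.
Mean component reliability = 0.9200.
Difference = 0.9481 − 0.9200 = 0.028.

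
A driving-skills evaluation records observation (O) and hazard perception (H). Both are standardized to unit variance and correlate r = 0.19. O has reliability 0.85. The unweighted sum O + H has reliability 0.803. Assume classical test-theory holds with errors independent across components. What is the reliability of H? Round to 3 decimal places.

0.681

Var(O+H) = 2 + 2·0.19 = 2.380.
True-score variance = ρ_O + ρ_H + 2·0.19, so 0.803 = (0.85 + ρ_H + 0.38) / 2.380.
ρ_H = 0.803·2.380 − 0.85 − 0.38 = 0.681.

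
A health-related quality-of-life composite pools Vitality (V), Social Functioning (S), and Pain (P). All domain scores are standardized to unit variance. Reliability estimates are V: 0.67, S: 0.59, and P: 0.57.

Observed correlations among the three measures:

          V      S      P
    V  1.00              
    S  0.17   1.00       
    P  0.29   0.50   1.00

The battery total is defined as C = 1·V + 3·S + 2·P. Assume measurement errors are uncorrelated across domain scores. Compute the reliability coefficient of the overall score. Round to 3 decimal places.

Var(C) = 1 + 3² + 2² + 2·[3·0.17 + 2·0.29 + 6·0.50] = 14 + 8.18 = 22.18.
Under uncorrelated errors the observed covariances equal the true-score covariances, so only the own-variance terms attenuate.
True-score variance = [0.67 + 3²·0.59 + 2²·0.57] + 8.18 = 8.26 + 8.18 = 16.44.
Reliability = 16.44 / 22.18 = 0.741.

0.741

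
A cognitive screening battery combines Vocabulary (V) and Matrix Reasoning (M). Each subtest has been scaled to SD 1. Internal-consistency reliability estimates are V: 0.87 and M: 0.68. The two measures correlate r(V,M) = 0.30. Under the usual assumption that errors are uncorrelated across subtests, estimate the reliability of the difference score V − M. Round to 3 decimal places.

0.679

Var(V−M) = 1 + 1 − 2·0.30 = 2 − 0.6 = 1.4.
Under uncorrelated errors the observed covariances equal the true-score covariances, so only the own-variance terms attenuate.
True-score variance = [0.87 + 0.68] − 0.6 = 1.55 − 0.6 = 0.95.
Reliability = 0.95 / 1.4 = 0.679.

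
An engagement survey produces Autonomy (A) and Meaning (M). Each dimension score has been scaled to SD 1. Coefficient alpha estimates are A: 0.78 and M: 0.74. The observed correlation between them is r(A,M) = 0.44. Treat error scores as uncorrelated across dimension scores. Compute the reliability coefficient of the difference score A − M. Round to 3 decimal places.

Var(A−M) = 1 + 1 − 2·0.44 = 2 − 0.88 = 1.12.
Under uncorrelated errors the observed covariances equal the true-score covariances, so only the own-variance terms attenuate.
True-score variance = [0.78 + 0.74] − 0.88 = 1.52 − 0.88 = 0.64.
Reliability = 0.64 / 1.12 = 0.571.

0.571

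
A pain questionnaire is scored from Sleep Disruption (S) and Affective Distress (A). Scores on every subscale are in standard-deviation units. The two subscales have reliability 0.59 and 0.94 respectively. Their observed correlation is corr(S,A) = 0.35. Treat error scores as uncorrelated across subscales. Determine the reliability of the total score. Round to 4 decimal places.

0.8259

Var(S+A) = 2 + 2·[0.35] = 2 + 0.7 = 2.7.
Because errors are independent across components, Cov(Tᵢ,Tⱼ) = Cov(Xᵢ,Xⱼ); the off-diagonal part of the true-score variance is the same as above.
True-score variance = [0.59 + 0.94] + 0.7 = 1.53 + 0.7 = 2.23.
Reliability = 2.23 / 2.7 = 0.8259.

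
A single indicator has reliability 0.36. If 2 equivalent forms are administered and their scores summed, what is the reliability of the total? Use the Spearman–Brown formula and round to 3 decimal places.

ρ_k = kρ / (1 + (k−1)ρ) = 2·0.36 / (1 + 1·0.36) = 0.720 / 1.360 = 0.529.

0.529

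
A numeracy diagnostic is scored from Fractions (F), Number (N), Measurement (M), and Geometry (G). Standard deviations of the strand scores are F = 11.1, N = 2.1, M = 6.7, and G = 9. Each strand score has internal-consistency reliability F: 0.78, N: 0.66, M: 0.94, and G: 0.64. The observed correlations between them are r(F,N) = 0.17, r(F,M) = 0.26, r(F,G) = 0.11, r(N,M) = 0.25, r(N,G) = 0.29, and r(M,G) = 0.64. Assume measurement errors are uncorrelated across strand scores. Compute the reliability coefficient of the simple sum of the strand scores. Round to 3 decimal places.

Var(F+N+M+G) = 11.1² + 2.1² + 6.7² + 9² + 2·[11.1·2.1·0.17 + 11.1·6.7·0.26 + 11.1·9·0.11 + 2.1·6.7·0.25 + 2.1·9·0.29 + 6.7·9·0.64] = 253.51 + 163.757 = 417.267.
With uncorrelated errors the cross-covariances are all true-score covariance, so they carry over unchanged; only the diagonal terms shrink to ρᵢσᵢ².
True-score variance = [11.1²·0.78 + 2.1²·0.66 + 6.7²·0.94 + 9²·0.64] + 163.757 = 193.051 + 163.757 = 356.808.
Reliability = 356.808 / 417.267 = 0.855.

0.855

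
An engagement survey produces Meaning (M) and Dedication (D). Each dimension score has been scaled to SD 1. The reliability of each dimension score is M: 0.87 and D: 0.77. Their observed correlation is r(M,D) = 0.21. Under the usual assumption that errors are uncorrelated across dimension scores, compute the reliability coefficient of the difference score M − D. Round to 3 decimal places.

Var(M−D) = 1 + 1 − 2·0.21 = 2 − 0.42 = 1.58.
Under uncorrelated errors the observed covariances equal the true-score covariances, so only the own-variance terms attenuate.
True-score variance = [0.87 + 0.77] − 0.42 = 1.64 − 0.42 = 1.22.
Reliability = 1.22 / 1.58 = 0.772.

0.772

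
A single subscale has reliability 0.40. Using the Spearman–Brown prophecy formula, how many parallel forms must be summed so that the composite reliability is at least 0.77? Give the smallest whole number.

k ≥ ρ*(1−ρ₁)/(ρ₁(1−ρ*)) = 0.77·0.60 / (0.40·0.23) = 5.022.
Smallest integer k = 6.

6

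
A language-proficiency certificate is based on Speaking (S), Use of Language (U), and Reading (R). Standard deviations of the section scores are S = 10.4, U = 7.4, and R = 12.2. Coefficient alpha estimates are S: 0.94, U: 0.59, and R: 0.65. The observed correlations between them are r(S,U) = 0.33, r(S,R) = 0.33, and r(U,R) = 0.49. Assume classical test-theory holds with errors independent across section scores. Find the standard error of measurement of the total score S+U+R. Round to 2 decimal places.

Var(total) = 311.76 + 223.009 = 534.769.
True-score variance = 230.725 + 223.009 = 453.734, so reliability = 0.8485.
Error variance = 534.769 − 453.734 = 81.0352; SEM = √81.0352 = 9.00.

9.00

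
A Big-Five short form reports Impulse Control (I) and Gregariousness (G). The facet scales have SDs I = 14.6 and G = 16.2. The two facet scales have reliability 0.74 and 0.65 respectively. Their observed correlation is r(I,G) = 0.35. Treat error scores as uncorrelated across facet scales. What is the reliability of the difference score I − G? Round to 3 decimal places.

Var(I−G) = 14.6² + 16.2² − 2·14.6·16.2·0.35 = 475.6 − 165.564 = 310.036.
Because errors are independent across components, Cov(Tᵢ,Tⱼ) = Cov(Xᵢ,Xⱼ); the off-diagonal part of the true-score variance is the same as above.
True-score variance = [14.6²·0.74 + 16.2²·0.65] − 165.564 = 328.324 − 165.564 = 162.76.
Reliability = 162.76 / 310.036 = 0.525.

0.525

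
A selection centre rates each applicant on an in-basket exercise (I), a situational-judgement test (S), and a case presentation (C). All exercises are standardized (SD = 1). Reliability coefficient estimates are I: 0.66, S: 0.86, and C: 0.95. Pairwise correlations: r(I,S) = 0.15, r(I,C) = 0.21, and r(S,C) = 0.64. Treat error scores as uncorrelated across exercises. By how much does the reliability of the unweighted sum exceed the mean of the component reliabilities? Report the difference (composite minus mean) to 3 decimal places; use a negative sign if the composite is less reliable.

0.071

Var(sum) = 3 + 2 = 5; true-score variance = 2.47 + 2 = 4.47; composite reliability = 0.8940.
Mean component reliability = 0.8233.
Difference = 0.8940 − 0.8233 = 0.071.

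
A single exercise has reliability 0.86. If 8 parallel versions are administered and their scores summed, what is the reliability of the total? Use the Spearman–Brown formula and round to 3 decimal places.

ρ_k = kρ / (1 + (k−1)ρ) = 8·0.86 / (1 + 7·0.86) = 6.880 / 7.020 = 0.980.

0.980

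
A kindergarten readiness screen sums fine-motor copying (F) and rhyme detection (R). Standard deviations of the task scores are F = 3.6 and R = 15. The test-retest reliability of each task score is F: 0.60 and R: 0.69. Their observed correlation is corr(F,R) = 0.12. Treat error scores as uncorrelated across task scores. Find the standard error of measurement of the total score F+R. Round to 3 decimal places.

Var(total) = 237.96 + 12.96 = 250.92.
True-score variance = 163.026 + 12.96 = 175.986, so reliability = 0.7014.
Error variance = 250.92 − 175.986 = 74.934; SEM = √74.934 = 8.656.

8.656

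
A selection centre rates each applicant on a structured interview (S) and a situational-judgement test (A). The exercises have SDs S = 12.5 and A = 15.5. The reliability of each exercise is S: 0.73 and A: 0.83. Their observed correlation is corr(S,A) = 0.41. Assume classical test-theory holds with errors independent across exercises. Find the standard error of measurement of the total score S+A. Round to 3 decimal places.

Var(total) = 396.5 + 158.875 = 555.375.
True-score variance = 313.47 + 158.875 = 472.345, so reliability = 0.8505.
Error variance = 555.375 − 472.345 = 83.03; SEM = √83.03 = 9.112.

9.112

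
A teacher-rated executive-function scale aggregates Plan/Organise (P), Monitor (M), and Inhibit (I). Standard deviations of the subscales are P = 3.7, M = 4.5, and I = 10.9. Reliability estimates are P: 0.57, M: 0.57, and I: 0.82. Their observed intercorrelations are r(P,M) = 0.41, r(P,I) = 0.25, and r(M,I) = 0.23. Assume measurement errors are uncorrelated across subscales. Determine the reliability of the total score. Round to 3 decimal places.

Var(P+M+I) = 3.7² + 4.5² + 10.9² + 2·[3.7·4.5·0.41 + 3.7·10.9·0.25 + 4.5·10.9·0.23] = 152.75 + 56.381 = 209.131.
With uncorrelated errors the cross-covariances are all true-score covariance, so they carry over unchanged; only the diagonal terms shrink to ρᵢσᵢ².
True-score variance = [3.7²·0.57 + 4.5²·0.57 + 10.9²·0.82] + 56.381 = 116.77 + 56.381 = 173.151.
Reliability = 173.151 / 209.131 = 0.828.

0.828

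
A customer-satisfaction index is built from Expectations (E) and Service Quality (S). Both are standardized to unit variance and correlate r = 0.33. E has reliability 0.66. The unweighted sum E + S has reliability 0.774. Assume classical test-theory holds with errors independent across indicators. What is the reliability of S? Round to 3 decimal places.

0.739

Var(E+S) = 2 + 2·0.33 = 2.660.
True-score variance = ρ_E + ρ_S + 2·0.33, so 0.774 = (0.66 + ρ_S + 0.66) / 2.660.
ρ_S = 0.774·2.660 − 0.66 − 0.66 = 0.739.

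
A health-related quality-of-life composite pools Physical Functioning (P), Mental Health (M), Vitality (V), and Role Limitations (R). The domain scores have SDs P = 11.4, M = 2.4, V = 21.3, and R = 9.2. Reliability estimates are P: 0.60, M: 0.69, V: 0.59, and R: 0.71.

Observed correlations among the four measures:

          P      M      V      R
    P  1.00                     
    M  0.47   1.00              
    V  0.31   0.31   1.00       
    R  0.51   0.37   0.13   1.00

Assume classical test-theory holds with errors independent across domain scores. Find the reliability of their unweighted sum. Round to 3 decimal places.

0.750

Var(P+M+V+R) = 11.4² + 2.4² + 21.3² + 9.2² + 2·[11.4·2.4·0.47 + 11.4·21.3·0.31 + 11.4·9.2·0.51 + 2.4·21.3·0.31 + 2.4·9.2·0.37 + 21.3·9.2·0.13] = 674.05 + 382.228 = 1056.28.
Because errors are independent across components, Cov(Tᵢ,Tⱼ) = Cov(Xᵢ,Xⱼ); the off-diagonal part of the true-score variance is the same as above.
True-score variance = [11.4²·0.60 + 2.4²·0.69 + 21.3²·0.59 + 9.2²·0.71] + 382.228 = 409.722 + 382.228 = 791.949.
Reliability = 791.949 / 1056.28 = 0.750.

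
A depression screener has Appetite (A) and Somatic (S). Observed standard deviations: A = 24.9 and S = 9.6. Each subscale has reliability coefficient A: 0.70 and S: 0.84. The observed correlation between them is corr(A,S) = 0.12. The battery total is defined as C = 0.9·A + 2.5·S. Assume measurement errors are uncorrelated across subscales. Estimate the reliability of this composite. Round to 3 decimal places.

0.799

Var(C) = 0.9²·24.9² + 2.5²·9.6² + 2·[2.25·24.9·9.6·0.12] = 1078.21 + 129.082 = 1207.29.
With uncorrelated errors the cross-covariances are all true-score covariance, so they carry over unchanged; only the diagonal terms shrink to ρᵢσᵢ².
True-score variance = [0.9²·24.9²·0.70 + 2.5²·9.6²·0.84] + 129.082 = 835.386 + 129.082 = 964.467.
Reliability = 964.467 / 1207.29 = 0.799.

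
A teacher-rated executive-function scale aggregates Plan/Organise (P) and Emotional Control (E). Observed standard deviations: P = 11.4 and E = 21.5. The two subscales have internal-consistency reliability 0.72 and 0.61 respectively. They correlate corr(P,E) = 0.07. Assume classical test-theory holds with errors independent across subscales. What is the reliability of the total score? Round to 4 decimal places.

Var(P+E) = 11.4² + 21.5² + 2·[11.4·21.5·0.07] = 592.21 + 34.314 = 626.524.
Under uncorrelated errors the observed covariances equal the true-score covariances, so only the own-variance terms attenuate.
True-score variance = [11.4²·0.72 + 21.5²·0.61] + 34.314 = 375.544 + 34.314 = 409.858.
Reliability = 409.858 / 626.524 = 0.6542.

0.6542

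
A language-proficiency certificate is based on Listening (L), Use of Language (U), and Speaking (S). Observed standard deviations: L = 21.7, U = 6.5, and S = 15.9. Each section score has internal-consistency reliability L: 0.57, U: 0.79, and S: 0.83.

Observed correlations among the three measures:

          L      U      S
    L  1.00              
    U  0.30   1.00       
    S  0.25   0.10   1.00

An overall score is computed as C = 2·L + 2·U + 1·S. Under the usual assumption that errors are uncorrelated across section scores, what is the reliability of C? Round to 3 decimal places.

0.707

Var(C) = 2²·21.7² + 2²·6.5² + 15.9² + 2·[4·21.7·6.5·0.30 + 2·21.7·15.9·0.25 + 2·6.5·15.9·0.10] = 2305.37 + 724.89 = 3030.26.
Because errors are independent across components, Cov(Tᵢ,Tⱼ) = Cov(Xᵢ,Xⱼ); the off-diagonal part of the true-score variance is the same as above.
True-score variance = [2²·21.7²·0.57 + 2²·6.5²·0.79 + 15.9²·0.83] + 724.89 = 1416.97 + 724.89 = 2141.86.
Reliability = 2141.86 / 3030.26 = 0.707.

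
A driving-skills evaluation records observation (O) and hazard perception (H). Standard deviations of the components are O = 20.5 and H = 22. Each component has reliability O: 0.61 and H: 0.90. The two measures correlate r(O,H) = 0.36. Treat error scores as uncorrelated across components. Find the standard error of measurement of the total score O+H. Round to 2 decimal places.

Var(total) = 904.25 + 324.72 = 1228.97.
True-score variance = 691.953 + 324.72 = 1016.67, so reliability = 0.8273.
Error variance = 1228.97 − 1016.67 = 212.297; SEM = √212.297 = 14.57.

14.57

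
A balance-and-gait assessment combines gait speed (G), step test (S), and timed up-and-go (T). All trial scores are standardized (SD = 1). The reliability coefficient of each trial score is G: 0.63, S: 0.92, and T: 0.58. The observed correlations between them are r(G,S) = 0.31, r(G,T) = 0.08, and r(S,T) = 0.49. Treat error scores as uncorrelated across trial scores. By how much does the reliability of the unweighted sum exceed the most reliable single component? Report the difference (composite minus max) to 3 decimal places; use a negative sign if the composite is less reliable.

Var(sum) = 3 + 1.76 = 4.76; true-score variance = 2.13 + 1.76 = 3.89; composite reliability = 0.8172.
Max component reliability = 0.9200.
Difference = 0.8172 − 0.9200 = -0.103.

-0.103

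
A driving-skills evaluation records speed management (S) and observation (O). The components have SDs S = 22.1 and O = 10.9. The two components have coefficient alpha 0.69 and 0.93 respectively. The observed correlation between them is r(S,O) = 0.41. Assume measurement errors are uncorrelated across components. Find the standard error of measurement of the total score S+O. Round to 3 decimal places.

12.638

Var(total) = 607.22 + 197.53 = 804.75.
True-score variance = 447.496 + 197.53 = 645.026, so reliability = 0.8015.
Error variance = 804.75 − 645.026 = 159.724; SEM = √159.724 = 12.638.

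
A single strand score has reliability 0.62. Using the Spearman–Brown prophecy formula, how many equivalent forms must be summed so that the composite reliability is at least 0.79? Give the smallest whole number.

k ≥ ρ*(1−ρ₁)/(ρ₁(1−ρ*)) = 0.79·0.38 / (0.62·0.21) = 2.306.
Smallest integer k = 3.

3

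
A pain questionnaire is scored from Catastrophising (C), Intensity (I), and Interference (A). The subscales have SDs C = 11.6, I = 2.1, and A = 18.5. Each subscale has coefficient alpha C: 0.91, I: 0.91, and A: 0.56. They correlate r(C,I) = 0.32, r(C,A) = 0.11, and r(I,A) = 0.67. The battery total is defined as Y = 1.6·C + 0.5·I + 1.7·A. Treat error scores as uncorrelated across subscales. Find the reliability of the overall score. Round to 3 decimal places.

0.693

Var(Y) = 1.6²·11.6² + 0.5²·2.1² + 1.7²·18.5² + 2·[0.8·11.6·2.1·0.32 + 2.72·11.6·18.5·0.11 + 0.85·2.1·18.5·0.67] = 1334.68 + 185.139 = 1519.82.
Because errors are independent across components, Cov(Tᵢ,Tⱼ) = Cov(Xᵢ,Xⱼ); the off-diagonal part of the true-score variance is the same as above.
True-score variance = [1.6²·11.6²·0.91 + 0.5²·2.1²·0.91 + 1.7²·18.5²·0.56] + 185.139 = 868.372 + 185.139 = 1053.51.
Reliability = 1053.51 / 1519.82 = 0.693.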